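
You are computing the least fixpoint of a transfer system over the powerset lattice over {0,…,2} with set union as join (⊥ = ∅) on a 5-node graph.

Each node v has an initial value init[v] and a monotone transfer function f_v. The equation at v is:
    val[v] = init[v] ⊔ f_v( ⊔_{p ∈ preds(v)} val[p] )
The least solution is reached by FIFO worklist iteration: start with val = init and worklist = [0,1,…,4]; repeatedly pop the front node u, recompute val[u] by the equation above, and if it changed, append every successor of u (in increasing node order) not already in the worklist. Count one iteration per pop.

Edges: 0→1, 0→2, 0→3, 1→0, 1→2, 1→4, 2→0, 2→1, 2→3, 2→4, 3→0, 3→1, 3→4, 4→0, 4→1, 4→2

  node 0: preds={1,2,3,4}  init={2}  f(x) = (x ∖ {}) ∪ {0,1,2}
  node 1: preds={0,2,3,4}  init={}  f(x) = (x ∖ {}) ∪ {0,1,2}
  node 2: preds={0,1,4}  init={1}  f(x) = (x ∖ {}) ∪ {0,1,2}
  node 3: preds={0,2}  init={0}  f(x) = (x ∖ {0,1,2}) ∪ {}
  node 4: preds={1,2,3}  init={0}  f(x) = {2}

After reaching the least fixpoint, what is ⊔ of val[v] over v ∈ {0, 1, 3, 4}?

{0,1,2}

Worklist (8 pops):
  #1 pop 0: in={0,1} → {0,1,2} (was {2}); enqueue []
  #2 pop 1: in={0,1,2} → {0,1,2} (was {}); enqueue [0]
  #3 pop 2: in={0,1,2} → {0,1,2} (was {1}); enqueue [1]
  #4 pop 3: in={0,1,2} → {0} (no change)
  #5 pop 4: in={0,1,2} → {0,2} (was {0}); enqueue [2]
  #6 pop 0: in={0,1,2} → {0,1,2} (no change)
  #7 pop 1: in={0,1,2} → {0,1,2} (no change)
  #8 pop 2: in={0,1,2} → {0,1,2} (no change)

Fixpoint:
  val[0] = {0,1,2}
  val[1] = {0,1,2}
  val[2] = {0,1,2}
  val[3] = {0}
  val[4] = {0,2}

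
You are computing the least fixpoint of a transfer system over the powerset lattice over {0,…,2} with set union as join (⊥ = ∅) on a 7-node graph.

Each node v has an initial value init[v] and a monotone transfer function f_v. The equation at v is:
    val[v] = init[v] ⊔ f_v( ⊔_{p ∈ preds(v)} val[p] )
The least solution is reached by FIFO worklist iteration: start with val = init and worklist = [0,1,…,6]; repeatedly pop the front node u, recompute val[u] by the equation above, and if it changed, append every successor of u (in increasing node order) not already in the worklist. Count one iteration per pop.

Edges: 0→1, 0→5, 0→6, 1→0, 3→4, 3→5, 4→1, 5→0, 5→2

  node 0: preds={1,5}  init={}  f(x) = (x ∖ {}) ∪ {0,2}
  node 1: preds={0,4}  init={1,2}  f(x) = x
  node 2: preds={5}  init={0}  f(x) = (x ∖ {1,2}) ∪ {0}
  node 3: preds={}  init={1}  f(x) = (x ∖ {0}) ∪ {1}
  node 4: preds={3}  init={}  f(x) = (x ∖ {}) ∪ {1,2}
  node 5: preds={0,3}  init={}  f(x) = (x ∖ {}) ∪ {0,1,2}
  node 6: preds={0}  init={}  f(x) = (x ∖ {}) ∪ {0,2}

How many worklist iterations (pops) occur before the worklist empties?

10

Trace (10 dequeues):
  [1] u=0 | in {1,2} | out {0,1,2} | prev {} | push {}
  [2] u=1 | in {0,1,2} | out {0,1,2} | prev {1,2} | push {0}
  [3] u=2 | in {} | out {0} | ==
  [4] u=3 | in {} | out {1} | ==
  [5] u=4 | in {1} | out {1,2} | prev {} | push {1}
  [6] u=5 | in {0,1,2} | out {0,1,2} | prev {} | push {2}
  [7] u=6 | in {0,1,2} | out {0,1,2} | prev {} | push {}
  [8] u=0 | in {0,1,2} | out {0,1,2} | ==
  [9] u=1 | in {0,1,2} | out {0,1,2} | ==
  [10] u=2 | in {0,1,2} | out {0} | ==

Converged values:
  [0] {0,1,2}
  [1] {0,1,2}
  [2] {0}
  [3] {1}
  [4] {1,2}
  [5] {0,1,2}
  [6] {0,1,2}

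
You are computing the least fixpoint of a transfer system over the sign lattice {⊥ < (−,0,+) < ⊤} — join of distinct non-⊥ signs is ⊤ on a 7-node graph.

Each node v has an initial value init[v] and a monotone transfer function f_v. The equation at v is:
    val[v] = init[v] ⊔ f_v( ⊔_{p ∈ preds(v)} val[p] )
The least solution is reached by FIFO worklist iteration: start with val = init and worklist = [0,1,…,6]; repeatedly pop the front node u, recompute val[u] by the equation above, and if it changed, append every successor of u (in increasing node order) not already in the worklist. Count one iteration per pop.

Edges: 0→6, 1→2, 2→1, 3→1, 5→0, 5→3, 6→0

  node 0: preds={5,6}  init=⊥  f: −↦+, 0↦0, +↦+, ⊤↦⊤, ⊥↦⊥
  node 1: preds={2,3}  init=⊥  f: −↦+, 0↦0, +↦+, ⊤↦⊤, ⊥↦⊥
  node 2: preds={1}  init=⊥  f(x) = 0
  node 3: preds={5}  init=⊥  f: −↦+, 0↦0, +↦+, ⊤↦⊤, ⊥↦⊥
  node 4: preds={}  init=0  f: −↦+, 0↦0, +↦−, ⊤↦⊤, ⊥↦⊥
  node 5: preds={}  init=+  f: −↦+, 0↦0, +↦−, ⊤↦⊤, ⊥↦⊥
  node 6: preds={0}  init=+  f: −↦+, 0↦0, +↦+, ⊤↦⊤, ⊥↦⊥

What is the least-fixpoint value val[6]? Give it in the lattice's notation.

Worklist (9 pops):
  #1 pop 0: in=+ → + (was ⊥); enqueue []
  #2 pop 1: in=⊥ → ⊥ (no change)
  #3 pop 2: in=⊥ → 0 (was ⊥); enqueue [1]
  #4 pop 3: in=+ → + (was ⊥); enqueue []
  #5 pop 4: in=⊥ → 0 (no change)
  #6 pop 5: in=⊥ → + (no change)
  #7 pop 6: in=+ → + (no change)
  #8 pop 1: in=⊤ → ⊤ (was ⊥); enqueue [2]
  #9 pop 2: in=⊤ → 0 (no change)

Fixpoint:
  val[0] = +
  val[1] = ⊤
  val[2] = 0
  val[3] = +
  val[4] = 0
  val[5] = +
  val[6] = +

+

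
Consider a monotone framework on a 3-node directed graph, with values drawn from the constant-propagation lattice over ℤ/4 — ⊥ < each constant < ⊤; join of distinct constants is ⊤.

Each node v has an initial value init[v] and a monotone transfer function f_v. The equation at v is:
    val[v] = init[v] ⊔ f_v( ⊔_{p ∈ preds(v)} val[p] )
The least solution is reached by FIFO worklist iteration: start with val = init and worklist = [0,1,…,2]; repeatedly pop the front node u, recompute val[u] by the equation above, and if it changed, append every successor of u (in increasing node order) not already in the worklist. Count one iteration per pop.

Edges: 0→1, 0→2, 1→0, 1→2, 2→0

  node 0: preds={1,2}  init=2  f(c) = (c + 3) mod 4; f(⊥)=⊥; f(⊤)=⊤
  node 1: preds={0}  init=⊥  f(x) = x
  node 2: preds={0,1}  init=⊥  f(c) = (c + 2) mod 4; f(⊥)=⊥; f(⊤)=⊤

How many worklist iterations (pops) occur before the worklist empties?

7

Worklist (7 pops):
  #1 pop 0: in=⊥ → 2 (no change)
  #2 pop 1: in=2 → 2 (was ⊥); enqueue [0]
  #3 pop 2: in=2 → 0 (was ⊥); enqueue []
  #4 pop 0: in=⊤ → ⊤ (was 2); enqueue [1,2]
  #5 pop 1: in=⊤ → ⊤ (was 2); enqueue [0]
  #6 pop 2: in=⊤ → ⊤ (was 0); enqueue []
  #7 pop 0: in=⊤ → ⊤ (no change)

Fixpoint:
  val[0] = ⊤
  val[1] = ⊤
  val[2] = ⊤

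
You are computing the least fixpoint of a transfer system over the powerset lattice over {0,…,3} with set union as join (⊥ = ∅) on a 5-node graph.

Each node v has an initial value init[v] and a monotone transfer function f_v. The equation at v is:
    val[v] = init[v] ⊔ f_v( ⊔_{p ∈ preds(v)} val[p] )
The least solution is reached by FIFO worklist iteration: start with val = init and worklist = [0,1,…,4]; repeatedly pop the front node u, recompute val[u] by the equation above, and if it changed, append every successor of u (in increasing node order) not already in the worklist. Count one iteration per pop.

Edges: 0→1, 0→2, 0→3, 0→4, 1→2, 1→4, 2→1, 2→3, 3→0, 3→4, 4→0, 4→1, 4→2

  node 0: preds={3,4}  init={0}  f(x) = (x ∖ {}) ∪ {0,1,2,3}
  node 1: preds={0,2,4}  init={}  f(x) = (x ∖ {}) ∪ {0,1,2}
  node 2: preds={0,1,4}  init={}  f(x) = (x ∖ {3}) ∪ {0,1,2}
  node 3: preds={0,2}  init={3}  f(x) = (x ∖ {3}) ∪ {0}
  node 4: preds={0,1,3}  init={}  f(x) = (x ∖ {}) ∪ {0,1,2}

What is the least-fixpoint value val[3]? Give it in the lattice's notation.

{0,1,2,3}

Iteration log — 8 steps:
  step 1. node 0  ⊔preds={3}  new={0,1,2,3}  old={0}  +wl: 
  step 2. node 1  ⊔preds={0,1,2,3}  new={0,1,2,3}  old={}  +wl: 
  step 3. node 2  ⊔preds={0,1,2,3}  new={0,1,2}  old={}  +wl: 1
  step 4. node 3  ⊔preds={0,1,2,3}  new={0,1,2,3}  old={3}  +wl: 0
  step 5. node 4  ⊔preds={0,1,2,3}  new={0,1,2,3}  old={}  +wl: 2
  step 6. node 1  ⊔preds={0,1,2,3}  new={0,1,2,3}  stable
  step 7. node 0  ⊔preds={0,1,2,3}  new={0,1,2,3}  stable
  step 8. node 2  ⊔preds={0,1,2,3}  new={0,1,2}  stable

Least fixpoint reached:
  node 0: {0,1,2,3}
  node 1: {0,1,2,3}
  node 2: {0,1,2}
  node 3: {0,1,2,3}
  node 4: {0,1,2,3}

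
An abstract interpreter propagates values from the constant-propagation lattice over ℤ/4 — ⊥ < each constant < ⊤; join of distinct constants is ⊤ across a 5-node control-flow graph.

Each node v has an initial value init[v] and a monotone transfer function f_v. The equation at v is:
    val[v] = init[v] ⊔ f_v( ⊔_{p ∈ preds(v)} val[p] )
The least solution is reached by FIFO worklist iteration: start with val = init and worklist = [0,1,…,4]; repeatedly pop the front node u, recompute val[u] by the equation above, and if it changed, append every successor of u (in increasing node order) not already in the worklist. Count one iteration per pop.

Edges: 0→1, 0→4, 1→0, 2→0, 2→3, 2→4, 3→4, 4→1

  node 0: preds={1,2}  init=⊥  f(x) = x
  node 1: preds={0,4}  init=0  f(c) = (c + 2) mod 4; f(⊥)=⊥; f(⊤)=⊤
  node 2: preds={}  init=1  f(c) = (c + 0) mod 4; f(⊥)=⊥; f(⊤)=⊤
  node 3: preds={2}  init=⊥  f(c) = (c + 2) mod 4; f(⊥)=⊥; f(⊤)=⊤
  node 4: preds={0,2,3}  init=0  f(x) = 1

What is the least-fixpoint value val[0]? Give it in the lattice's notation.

Trace (7 dequeues):
  [1] u=0 | in ⊤ | out ⊤ | prev ⊥ | push {}
  [2] u=1 | in ⊤ | out ⊤ | prev 0 | push {0}
  [3] u=2 | in ⊥ | out 1 | ==
  [4] u=3 | in 1 | out 3 | prev ⊥ | push {}
  [5] u=4 | in ⊤ | out ⊤ | prev 0 | push {1}
  [6] u=0 | in ⊤ | out ⊤ | ==
  [7] u=1 | in ⊤ | out ⊤ | ==

Converged values:
  [0] ⊤
  [1] ⊤
  [2] 1
  [3] 3
  [4] ⊤

⊤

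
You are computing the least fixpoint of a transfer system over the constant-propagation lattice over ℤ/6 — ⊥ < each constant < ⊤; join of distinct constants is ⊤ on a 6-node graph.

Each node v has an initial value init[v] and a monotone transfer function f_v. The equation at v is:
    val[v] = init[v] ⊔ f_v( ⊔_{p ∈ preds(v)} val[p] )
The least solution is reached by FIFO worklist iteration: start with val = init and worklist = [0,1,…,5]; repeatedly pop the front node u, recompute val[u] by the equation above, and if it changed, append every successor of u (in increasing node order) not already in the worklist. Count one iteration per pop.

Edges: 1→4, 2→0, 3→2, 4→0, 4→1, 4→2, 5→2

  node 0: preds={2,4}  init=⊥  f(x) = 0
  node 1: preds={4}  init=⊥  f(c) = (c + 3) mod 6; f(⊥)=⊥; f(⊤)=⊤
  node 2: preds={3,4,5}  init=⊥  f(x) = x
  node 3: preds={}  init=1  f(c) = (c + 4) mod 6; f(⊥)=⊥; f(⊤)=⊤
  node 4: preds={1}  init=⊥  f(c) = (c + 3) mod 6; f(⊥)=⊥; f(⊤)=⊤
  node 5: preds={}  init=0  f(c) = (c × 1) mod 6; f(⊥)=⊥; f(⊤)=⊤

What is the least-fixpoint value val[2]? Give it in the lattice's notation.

⊤

Iteration log — 7 steps:
  step 1. node 0  ⊔preds=⊥  new=0  old=⊥  +wl: 
  step 2. node 1  ⊔preds=⊥  new=⊥  stable
  step 3. node 2  ⊔preds=⊤  new=⊤  old=⊥  +wl: 0
  step 4. node 3  ⊔preds=⊥  new=1  stable
  step 5. node 4  ⊔preds=⊥  new=⊥  stable
  step 6. node 5  ⊔preds=⊥  new=0  stable
  step 7. node 0  ⊔preds=⊤  new=0  stable

Least fixpoint reached:
  node 0: 0
  node 1: ⊥
  node 2: ⊤
  node 3: 1
  node 4: ⊥
  node 5: 0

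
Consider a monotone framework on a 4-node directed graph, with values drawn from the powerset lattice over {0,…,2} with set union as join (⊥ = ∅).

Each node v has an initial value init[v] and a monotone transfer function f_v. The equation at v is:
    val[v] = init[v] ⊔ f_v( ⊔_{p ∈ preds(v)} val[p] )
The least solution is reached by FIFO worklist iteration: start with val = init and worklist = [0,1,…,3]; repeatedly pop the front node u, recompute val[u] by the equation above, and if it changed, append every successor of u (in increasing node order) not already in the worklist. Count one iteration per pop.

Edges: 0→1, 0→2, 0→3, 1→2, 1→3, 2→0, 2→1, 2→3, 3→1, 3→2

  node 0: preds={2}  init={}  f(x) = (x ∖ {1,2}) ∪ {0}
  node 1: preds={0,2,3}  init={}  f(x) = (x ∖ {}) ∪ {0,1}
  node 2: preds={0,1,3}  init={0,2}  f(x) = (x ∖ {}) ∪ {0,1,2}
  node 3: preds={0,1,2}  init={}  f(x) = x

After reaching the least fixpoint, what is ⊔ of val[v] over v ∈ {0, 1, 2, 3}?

{0,1,2}

Worklist (7 pops):
  #1 pop 0: in={0,2} → {0} (was {}); enqueue []
  #2 pop 1: in={0,2} → {0,1,2} (was {}); enqueue []
  #3 pop 2: in={0,1,2} → {0,1,2} (was {0,2}); enqueue [0,1]
  #4 pop 3: in={0,1,2} → {0,1,2} (was {}); enqueue [2]
  #5 pop 0: in={0,1,2} → {0} (no change)
  #6 pop 1: in={0,1,2} → {0,1,2} (no change)
  #7 pop 2: in={0,1,2} → {0,1,2} (no change)

Fixpoint:
  val[0] = {0}
  val[1] = {0,1,2}
  val[2] = {0,1,2}
  val[3] = {0,1,2}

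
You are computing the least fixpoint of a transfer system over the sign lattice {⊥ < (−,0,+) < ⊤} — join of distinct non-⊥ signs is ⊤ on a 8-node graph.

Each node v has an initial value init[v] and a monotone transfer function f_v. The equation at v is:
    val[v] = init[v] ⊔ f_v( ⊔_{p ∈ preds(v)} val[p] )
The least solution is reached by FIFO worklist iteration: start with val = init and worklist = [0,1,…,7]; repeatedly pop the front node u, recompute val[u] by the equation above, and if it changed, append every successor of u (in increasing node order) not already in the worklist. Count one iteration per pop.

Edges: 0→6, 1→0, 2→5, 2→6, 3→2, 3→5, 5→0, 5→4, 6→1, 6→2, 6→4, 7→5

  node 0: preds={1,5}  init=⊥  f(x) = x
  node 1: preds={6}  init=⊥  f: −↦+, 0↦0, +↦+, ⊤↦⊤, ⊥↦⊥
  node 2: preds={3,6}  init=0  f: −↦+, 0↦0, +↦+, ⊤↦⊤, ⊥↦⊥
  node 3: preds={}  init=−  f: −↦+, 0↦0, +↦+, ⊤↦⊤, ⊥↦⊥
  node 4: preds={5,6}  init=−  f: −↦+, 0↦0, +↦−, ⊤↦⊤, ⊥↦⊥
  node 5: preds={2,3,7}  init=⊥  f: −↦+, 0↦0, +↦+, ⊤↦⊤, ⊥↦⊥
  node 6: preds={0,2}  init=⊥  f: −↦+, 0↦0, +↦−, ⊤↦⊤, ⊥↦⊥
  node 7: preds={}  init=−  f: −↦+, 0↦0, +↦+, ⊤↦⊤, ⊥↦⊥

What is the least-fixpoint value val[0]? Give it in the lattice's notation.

Iteration log — 14 steps:
  step 1. node 0  ⊔preds=⊥  new=⊥  stable
  step 2. node 1  ⊔preds=⊥  new=⊥  stable
  step 3. node 2  ⊔preds=−  new=⊤  old=0  +wl: 
  step 4. node 3  ⊔preds=⊥  new=−  stable
  step 5. node 4  ⊔preds=⊥  new=−  stable
  step 6. node 5  ⊔preds=⊤  new=⊤  old=⊥  +wl: 0,4
  step 7. node 6  ⊔preds=⊤  new=⊤  old=⊥  +wl: 1,2
  step 8. node 7  ⊔preds=⊥  new=−  stable
  step 9. node 0  ⊔preds=⊤  new=⊤  old=⊥  +wl: 6
  step 10. node 4  ⊔preds=⊤  new=⊤  old=−  +wl: 
  step 11. node 1  ⊔preds=⊤  new=⊤  old=⊥  +wl: 0
  step 12. node 2  ⊔preds=⊤  new=⊤  stable
  step 13. node 6  ⊔preds=⊤  new=⊤  stable
  step 14. node 0  ⊔preds=⊤  new=⊤  stable

Least fixpoint reached:
  node 0: ⊤
  node 1: ⊤
  node 2: ⊤
  node 3: −
  node 4: ⊤
  node 5: ⊤
  node 6: ⊤
  node 7: −

⊤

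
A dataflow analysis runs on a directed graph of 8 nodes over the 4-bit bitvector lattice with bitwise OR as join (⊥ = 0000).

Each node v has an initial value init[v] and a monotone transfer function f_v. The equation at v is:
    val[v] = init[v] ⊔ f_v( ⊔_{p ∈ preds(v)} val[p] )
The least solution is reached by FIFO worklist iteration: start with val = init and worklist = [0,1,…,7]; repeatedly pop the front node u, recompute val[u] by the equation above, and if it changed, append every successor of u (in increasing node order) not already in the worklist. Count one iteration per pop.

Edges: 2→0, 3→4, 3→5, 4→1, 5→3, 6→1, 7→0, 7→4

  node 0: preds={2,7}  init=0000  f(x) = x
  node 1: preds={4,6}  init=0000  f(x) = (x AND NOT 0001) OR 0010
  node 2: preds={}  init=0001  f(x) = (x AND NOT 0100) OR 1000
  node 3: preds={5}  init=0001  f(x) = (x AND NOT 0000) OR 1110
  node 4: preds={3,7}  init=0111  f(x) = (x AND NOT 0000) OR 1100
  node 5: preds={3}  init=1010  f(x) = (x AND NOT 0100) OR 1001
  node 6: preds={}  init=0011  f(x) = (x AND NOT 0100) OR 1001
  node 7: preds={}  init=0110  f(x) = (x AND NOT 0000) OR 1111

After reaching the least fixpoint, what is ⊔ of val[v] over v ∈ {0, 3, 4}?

Trace (12 dequeues):
  [1] u=0 | in 0111 | out 0111 | prev 0000 | push {}
  [2] u=1 | in 0111 | out 0110 | prev 0000 | push {}
  [3] u=2 | in 0000 | out 1001 | prev 0001 | push {0}
  [4] u=3 | in 1010 | out 1111 | prev 0001 | push {}
  [5] u=4 | in 1111 | out 1111 | prev 0111 | push {1}
  [6] u=5 | in 1111 | out 1011 | prev 1010 | push {3}
  [7] u=6 | in 0000 | out 1011 | prev 0011 | push {}
  [8] u=7 | in 0000 | out 1111 | prev 0110 | push {4}
  [9] u=0 | in 1111 | out 1111 | prev 0111 | push {}
  [10] u=1 | in 1111 | out 1110 | prev 0110 | push {}
  [11] u=3 | in 1011 | out 1111 | ==
  [12] u=4 | in 1111 | out 1111 | ==

Converged values:
  [0] 1111
  [1] 1110
  [2] 1001
  [3] 1111
  [4] 1111
  [5] 1011
  [6] 1011
  [7] 1111

1111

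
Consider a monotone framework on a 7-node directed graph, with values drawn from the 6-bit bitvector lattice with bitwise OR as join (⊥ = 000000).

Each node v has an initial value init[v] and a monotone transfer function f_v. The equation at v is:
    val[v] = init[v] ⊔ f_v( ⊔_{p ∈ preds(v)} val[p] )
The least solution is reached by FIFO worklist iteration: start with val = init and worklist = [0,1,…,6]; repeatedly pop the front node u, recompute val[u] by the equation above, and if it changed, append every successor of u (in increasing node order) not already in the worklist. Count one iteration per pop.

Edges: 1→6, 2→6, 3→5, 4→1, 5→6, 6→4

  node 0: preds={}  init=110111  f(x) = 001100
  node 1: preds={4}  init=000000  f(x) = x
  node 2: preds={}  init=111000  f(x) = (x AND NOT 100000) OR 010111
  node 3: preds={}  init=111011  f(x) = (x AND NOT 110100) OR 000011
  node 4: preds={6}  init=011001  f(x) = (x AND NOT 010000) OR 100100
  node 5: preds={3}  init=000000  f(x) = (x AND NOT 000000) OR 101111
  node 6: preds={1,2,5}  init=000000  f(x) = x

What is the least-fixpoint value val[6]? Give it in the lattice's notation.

111111

Trace (12 dequeues):
  [1] u=0 | in 000000 | out 111111 | prev 110111 | push {}
  [2] u=1 | in 011001 | out 011001 | prev 000000 | push {}
  [3] u=2 | in 000000 | out 111111 | prev 111000 | push {}
  [4] u=3 | in 000000 | out 111011 | ==
  [5] u=4 | in 000000 | out 111101 | prev 011001 | push {1}
  [6] u=5 | in 111011 | out 111111 | prev 000000 | push {}
  [7] u=6 | in 111111 | out 111111 | prev 000000 | push {4}
  [8] u=1 | in 111101 | out 111101 | prev 011001 | push {6}
  [9] u=4 | in 111111 | out 111111 | prev 111101 | push {1}
  [10] u=6 | in 111111 | out 111111 | ==
  [11] u=1 | in 111111 | out 111111 | prev 111101 | push {6}
  [12] u=6 | in 111111 | out 111111 | ==

Converged values:
  [0] 111111
  [1] 111111
  [2] 111111
  [3] 111011
  [4] 111111
  [5] 111111
  [6] 111111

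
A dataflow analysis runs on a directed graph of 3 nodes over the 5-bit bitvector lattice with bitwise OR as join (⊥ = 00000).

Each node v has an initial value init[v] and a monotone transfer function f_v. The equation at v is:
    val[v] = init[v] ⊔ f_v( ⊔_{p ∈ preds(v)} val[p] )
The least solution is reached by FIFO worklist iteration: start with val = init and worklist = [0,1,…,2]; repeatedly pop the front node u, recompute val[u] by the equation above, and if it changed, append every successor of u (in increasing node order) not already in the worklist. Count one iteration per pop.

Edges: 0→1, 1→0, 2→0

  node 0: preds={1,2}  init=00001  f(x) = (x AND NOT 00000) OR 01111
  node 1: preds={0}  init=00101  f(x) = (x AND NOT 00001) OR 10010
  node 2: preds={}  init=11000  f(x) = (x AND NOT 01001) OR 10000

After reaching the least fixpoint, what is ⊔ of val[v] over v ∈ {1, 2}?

Trace (4 dequeues):
  [1] u=0 | in 11101 | out 11111 | prev 00001 | push {}
  [2] u=1 | in 11111 | out 11111 | prev 00101 | push {0}
  [3] u=2 | in 00000 | out 11000 | ==
  [4] u=0 | in 11111 | out 11111 | ==

Converged values:
  [0] 11111
  [1] 11111
  [2] 11000

11111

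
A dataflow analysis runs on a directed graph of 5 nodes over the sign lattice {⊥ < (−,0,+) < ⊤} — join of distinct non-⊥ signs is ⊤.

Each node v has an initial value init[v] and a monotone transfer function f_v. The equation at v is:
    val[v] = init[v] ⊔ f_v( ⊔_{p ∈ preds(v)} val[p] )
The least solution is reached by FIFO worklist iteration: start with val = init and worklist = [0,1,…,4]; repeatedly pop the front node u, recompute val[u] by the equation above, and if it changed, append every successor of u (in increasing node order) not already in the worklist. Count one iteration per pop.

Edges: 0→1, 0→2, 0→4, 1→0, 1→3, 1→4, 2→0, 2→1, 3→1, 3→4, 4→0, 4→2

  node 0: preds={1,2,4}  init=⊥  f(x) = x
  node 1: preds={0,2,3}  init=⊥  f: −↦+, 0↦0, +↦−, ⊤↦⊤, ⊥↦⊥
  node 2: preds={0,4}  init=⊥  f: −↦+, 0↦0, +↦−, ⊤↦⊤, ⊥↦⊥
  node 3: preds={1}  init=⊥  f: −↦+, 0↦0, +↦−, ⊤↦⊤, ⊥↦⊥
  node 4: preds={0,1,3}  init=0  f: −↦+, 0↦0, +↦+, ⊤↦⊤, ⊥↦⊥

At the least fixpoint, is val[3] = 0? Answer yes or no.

yes

Trace (7 dequeues):
  [1] u=0 | in 0 | out 0 | prev ⊥ | push {}
  [2] u=1 | in 0 | out 0 | prev ⊥ | push {0}
  [3] u=2 | in 0 | out 0 | prev ⊥ | push {1}
  [4] u=3 | in 0 | out 0 | prev ⊥ | push {}
  [5] u=4 | in 0 | out 0 | ==
  [6] u=0 | in 0 | out 0 | ==
  [7] u=1 | in 0 | out 0 | ==

Converged values:
  [0] 0
  [1] 0
  [2] 0
  [3] 0
  [4] 0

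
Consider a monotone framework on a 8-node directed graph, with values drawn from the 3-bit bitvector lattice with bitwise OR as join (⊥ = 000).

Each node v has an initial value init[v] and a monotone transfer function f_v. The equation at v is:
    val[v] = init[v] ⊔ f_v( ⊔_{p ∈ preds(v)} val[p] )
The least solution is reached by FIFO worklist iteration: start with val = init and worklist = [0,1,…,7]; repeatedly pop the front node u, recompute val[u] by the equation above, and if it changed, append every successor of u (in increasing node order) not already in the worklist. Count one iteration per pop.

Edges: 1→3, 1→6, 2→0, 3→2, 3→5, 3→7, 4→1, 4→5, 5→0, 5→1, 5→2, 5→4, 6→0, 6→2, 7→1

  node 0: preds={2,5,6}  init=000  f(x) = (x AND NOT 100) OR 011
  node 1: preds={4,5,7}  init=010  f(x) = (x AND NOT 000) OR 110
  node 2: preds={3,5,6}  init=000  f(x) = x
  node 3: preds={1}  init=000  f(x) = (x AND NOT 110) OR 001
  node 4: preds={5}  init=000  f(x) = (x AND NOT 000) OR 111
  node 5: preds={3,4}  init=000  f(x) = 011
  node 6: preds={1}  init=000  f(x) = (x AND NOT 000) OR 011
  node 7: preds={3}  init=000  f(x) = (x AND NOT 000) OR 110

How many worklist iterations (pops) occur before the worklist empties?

Trace (14 dequeues):
  [1] u=0 | in 000 | out 011 | prev 000 | push {}
  [2] u=1 | in 000 | out 110 | prev 010 | push {}
  [3] u=2 | in 000 | out 000 | ==
  [4] u=3 | in 110 | out 001 | prev 000 | push {2}
  [5] u=4 | in 000 | out 111 | prev 000 | push {1}
  [6] u=5 | in 111 | out 011 | prev 000 | push {0,4}
  [7] u=6 | in 110 | out 111 | prev 000 | push {}
  [8] u=7 | in 001 | out 111 | prev 000 | push {}
  [9] u=2 | in 111 | out 111 | prev 000 | push {}
  [10] u=1 | in 111 | out 111 | prev 110 | push {3,6}
  [11] u=0 | in 111 | out 011 | ==
  [12] u=4 | in 011 | out 111 | ==
  [13] u=3 | in 111 | out 001 | ==
  [14] u=6 | in 111 | out 111 | ==

Converged values:
  [0] 011
  [1] 111
  [2] 111
  [3] 001
  [4] 111
  [5] 011
  [6] 111
  [7] 111

14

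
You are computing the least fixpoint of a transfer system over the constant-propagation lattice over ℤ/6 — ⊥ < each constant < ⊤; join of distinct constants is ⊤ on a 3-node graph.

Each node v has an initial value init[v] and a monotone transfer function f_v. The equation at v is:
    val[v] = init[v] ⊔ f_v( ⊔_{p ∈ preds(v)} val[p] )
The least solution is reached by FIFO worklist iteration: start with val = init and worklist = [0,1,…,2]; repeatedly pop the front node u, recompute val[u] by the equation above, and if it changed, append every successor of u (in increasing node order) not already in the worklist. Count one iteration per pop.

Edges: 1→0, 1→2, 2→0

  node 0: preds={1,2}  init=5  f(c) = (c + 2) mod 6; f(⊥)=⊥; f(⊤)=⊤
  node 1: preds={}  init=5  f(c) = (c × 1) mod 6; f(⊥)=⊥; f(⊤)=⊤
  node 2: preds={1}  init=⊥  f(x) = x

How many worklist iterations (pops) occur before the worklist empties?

4

Iteration log — 4 steps:
  step 1. node 0  ⊔preds=5  new=⊤  old=5  +wl: 
  step 2. node 1  ⊔preds=⊥  new=5  stable
  step 3. node 2  ⊔preds=5  new=5  old=⊥  +wl: 0
  step 4. node 0  ⊔preds=5  new=⊤  stable

Least fixpoint reached:
  node 0: ⊤
  node 1: 5
  node 2: 5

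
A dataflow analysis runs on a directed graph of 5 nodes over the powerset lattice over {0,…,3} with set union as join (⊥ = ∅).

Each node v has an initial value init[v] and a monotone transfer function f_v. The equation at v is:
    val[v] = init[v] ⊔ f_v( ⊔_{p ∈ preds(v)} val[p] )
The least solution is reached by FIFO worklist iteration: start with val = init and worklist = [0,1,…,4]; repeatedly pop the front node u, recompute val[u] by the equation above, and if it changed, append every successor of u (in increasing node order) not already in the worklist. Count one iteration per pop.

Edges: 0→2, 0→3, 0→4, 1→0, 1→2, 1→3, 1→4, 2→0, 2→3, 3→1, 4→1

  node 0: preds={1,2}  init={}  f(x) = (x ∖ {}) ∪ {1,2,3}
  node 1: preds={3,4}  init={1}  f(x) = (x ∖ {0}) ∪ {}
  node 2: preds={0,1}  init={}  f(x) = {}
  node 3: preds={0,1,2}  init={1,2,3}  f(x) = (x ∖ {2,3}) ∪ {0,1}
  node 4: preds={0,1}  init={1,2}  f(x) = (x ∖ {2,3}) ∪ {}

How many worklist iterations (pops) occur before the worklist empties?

Iteration log — 7 steps:
  step 1. node 0  ⊔preds={1}  new={1,2,3}  old={}  +wl: 
  step 2. node 1  ⊔preds={1,2,3}  new={1,2,3}  old={1}  +wl: 0
  step 3. node 2  ⊔preds={1,2,3}  new={}  stable
  step 4. node 3  ⊔preds={1,2,3}  new={0,1,2,3}  old={1,2,3}  +wl: 1
  step 5. node 4  ⊔preds={1,2,3}  new={1,2}  stable
  step 6. node 0  ⊔preds={1,2,3}  new={1,2,3}  stable
  step 7. node 1  ⊔preds={0,1,2,3}  new={1,2,3}  stable

Least fixpoint reached:
  node 0: {1,2,3}
  node 1: {1,2,3}
  node 2: {}
  node 3: {0,1,2,3}
  node 4: {1,2}

7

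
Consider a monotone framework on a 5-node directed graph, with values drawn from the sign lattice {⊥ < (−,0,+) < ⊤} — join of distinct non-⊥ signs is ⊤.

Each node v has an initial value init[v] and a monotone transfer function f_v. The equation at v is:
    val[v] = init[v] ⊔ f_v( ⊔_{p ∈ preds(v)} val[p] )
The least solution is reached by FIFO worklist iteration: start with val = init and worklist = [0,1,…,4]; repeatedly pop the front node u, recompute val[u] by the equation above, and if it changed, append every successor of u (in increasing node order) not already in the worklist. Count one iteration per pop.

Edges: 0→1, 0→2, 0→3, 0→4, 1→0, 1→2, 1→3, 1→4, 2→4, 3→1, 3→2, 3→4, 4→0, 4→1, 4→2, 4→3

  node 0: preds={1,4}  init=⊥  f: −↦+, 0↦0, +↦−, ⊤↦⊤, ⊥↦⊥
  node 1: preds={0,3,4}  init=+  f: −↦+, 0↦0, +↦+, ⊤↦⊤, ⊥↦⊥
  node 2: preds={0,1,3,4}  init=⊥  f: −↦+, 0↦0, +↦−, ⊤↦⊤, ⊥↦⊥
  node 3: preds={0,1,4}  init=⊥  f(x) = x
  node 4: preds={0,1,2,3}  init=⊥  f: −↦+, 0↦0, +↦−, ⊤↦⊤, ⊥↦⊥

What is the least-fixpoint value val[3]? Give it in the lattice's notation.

⊤

Worklist (12 pops):
  #1 pop 0: in=+ → − (was ⊥); enqueue []
  #2 pop 1: in=− → + (no change)
  #3 pop 2: in=⊤ → ⊤ (was ⊥); enqueue []
  #4 pop 3: in=⊤ → ⊤ (was ⊥); enqueue [1,2]
  #5 pop 4: in=⊤ → ⊤ (was ⊥); enqueue [0,3]
  #6 pop 1: in=⊤ → ⊤ (was +); enqueue [4]
  #7 pop 2: in=⊤ → ⊤ (no change)
  #8 pop 0: in=⊤ → ⊤ (was −); enqueue [1,2]
  #9 pop 3: in=⊤ → ⊤ (no change)
  #10 pop 4: in=⊤ → ⊤ (no change)
  #11 pop 1: in=⊤ → ⊤ (no change)
  #12 pop 2: in=⊤ → ⊤ (no change)

Fixpoint:
  val[0] = ⊤
  val[1] = ⊤
  val[2] = ⊤
  val[3] = ⊤
  val[4] = ⊤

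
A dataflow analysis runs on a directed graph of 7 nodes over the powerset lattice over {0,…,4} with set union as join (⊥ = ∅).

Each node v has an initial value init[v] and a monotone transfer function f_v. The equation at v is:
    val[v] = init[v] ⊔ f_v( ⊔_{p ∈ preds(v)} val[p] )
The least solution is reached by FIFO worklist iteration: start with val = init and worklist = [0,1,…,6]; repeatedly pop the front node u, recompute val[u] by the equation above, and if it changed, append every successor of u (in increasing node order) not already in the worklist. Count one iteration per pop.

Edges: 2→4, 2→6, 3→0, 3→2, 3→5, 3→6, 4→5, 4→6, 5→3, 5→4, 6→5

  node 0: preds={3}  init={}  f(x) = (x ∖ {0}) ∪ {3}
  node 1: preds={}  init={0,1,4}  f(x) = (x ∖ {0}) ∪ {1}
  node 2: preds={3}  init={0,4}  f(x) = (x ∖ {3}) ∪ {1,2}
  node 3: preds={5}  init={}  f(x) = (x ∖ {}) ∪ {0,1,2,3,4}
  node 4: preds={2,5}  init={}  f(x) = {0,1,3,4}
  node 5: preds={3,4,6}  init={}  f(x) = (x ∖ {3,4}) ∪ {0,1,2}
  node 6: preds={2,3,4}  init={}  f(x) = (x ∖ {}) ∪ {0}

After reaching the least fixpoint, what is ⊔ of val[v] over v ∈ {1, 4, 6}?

{0,1,2,3,4}

Worklist (12 pops):
  #1 pop 0: in={} → {3} (was {}); enqueue []
  #2 pop 1: in={} → {0,1,4} (no change)
  #3 pop 2: in={} → {0,1,2,4} (was {0,4}); enqueue []
  #4 pop 3: in={} → {0,1,2,3,4} (was {}); enqueue [0,2]
  #5 pop 4: in={0,1,2,4} → {0,1,3,4} (was {}); enqueue []
  #6 pop 5: in={0,1,2,3,4} → {0,1,2} (was {}); enqueue [3,4]
  #7 pop 6: in={0,1,2,3,4} → {0,1,2,3,4} (was {}); enqueue [5]
  #8 pop 0: in={0,1,2,3,4} → {1,2,3,4} (was {3}); enqueue []
  #9 pop 2: in={0,1,2,3,4} → {0,1,2,4} (no change)
  #10 pop 3: in={0,1,2} → {0,1,2,3,4} (no change)
  #11 pop 4: in={0,1,2,4} → {0,1,3,4} (no change)
  #12 pop 5: in={0,1,2,3,4} → {0,1,2} (no change)

Fixpoint:
  val[0] = {1,2,3,4}
  val[1] = {0,1,4}
  val[2] = {0,1,2,4}
  val[3] = {0,1,2,3,4}
  val[4] = {0,1,3,4}
  val[5] = {0,1,2}
  val[6] = {0,1,2,3,4}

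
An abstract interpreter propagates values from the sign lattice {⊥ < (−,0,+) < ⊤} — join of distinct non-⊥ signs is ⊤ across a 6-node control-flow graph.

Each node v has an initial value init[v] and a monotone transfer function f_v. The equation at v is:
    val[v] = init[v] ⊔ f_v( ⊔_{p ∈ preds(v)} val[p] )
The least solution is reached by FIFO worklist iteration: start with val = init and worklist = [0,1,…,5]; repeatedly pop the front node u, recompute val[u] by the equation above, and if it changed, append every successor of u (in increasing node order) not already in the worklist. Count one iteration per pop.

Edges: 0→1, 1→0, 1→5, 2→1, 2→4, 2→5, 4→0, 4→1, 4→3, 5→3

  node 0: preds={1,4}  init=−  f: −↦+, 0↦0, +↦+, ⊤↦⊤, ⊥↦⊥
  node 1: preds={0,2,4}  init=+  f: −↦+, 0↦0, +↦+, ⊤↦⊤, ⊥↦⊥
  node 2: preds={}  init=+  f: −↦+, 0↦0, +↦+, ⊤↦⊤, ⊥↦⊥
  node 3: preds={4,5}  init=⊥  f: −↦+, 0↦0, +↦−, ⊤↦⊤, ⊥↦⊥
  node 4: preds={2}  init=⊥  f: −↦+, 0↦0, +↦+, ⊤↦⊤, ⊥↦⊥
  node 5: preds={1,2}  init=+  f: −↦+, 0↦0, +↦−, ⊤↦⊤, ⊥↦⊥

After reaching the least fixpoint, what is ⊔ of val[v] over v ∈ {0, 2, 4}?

Trace (9 dequeues):
  [1] u=0 | in + | out ⊤ | prev − | push {}
  [2] u=1 | in ⊤ | out ⊤ | prev + | push {0}
  [3] u=2 | in ⊥ | out + | ==
  [4] u=3 | in + | out − | prev ⊥ | push {}
  [5] u=4 | in + | out + | prev ⊥ | push {1,3}
  [6] u=5 | in ⊤ | out ⊤ | prev + | push {}
  [7] u=0 | in ⊤ | out ⊤ | ==
  [8] u=1 | in ⊤ | out ⊤ | ==
  [9] u=3 | in ⊤ | out ⊤ | prev − | push {}

Converged values:
  [0] ⊤
  [1] ⊤
  [2] +
  [3] ⊤
  [4] +
  [5] ⊤

⊤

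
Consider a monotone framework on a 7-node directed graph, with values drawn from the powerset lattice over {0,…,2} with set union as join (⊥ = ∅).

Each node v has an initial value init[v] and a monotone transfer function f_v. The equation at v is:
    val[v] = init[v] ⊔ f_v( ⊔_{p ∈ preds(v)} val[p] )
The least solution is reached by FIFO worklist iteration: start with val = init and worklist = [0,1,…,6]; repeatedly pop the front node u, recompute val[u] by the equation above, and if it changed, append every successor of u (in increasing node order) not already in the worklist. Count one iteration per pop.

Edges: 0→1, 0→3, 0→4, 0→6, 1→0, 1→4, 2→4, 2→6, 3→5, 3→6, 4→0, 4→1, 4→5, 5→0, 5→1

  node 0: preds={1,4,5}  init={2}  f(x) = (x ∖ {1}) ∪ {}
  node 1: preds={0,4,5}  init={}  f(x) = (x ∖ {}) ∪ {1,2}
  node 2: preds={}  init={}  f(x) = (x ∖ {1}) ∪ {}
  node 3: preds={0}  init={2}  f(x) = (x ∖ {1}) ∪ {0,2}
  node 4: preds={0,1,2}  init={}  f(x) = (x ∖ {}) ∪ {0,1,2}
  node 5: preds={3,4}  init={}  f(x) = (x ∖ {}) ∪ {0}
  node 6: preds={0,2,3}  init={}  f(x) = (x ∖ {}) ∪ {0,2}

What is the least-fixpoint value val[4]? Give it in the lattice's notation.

{0,1,2}

Trace (13 dequeues):
  [1] u=0 | in {} | out {2} | ==
  [2] u=1 | in {2} | out {1,2} | prev {} | push {0}
  [3] u=2 | in {} | out {} | ==
  [4] u=3 | in {2} | out {0,2} | prev {2} | push {}
  [5] u=4 | in {1,2} | out {0,1,2} | prev {} | push {1}
  [6] u=5 | in {0,1,2} | out {0,1,2} | prev {} | push {}
  [7] u=6 | in {0,2} | out {0,2} | prev {} | push {}
  [8] u=0 | in {0,1,2} | out {0,2} | prev {2} | push {3,4,6}
  [9] u=1 | in {0,1,2} | out {0,1,2} | prev {1,2} | push {0}
  [10] u=3 | in {0,2} | out {0,2} | ==
  [11] u=4 | in {0,1,2} | out {0,1,2} | ==
  [12] u=6 | in {0,2} | out {0,2} | ==
  [13] u=0 | in {0,1,2} | out {0,2} | ==

Converged values:
  [0] {0,2}
  [1] {0,1,2}
  [2] {}
  [3] {0,2}
  [4] {0,1,2}
  [5] {0,1,2}
  [6] {0,2}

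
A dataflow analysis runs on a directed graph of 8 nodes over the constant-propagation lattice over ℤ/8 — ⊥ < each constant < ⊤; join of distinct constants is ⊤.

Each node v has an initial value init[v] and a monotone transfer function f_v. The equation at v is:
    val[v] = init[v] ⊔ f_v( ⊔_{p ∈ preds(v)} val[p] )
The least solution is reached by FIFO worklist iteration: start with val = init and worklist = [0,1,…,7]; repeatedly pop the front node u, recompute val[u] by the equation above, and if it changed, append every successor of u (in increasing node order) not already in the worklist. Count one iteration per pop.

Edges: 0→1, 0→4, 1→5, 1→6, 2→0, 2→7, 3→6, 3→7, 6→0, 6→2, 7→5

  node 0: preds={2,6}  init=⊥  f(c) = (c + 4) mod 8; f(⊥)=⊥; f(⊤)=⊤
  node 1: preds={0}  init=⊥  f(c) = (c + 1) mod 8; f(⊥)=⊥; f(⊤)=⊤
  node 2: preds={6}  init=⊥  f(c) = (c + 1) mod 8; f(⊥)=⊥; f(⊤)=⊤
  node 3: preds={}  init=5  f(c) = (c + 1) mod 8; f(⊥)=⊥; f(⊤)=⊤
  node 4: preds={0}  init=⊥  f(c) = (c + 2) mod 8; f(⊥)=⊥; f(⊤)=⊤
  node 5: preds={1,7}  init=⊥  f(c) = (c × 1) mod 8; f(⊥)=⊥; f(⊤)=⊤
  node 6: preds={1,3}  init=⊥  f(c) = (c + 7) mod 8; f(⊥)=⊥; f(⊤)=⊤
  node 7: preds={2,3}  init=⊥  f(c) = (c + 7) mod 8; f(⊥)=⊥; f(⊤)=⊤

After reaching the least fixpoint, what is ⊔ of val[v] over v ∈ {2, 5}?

⊤

Iteration log — 26 steps:
  step 1. node 0  ⊔preds=⊥  new=⊥  stable
  step 2. node 1  ⊔preds=⊥  new=⊥  stable
  step 3. node 2  ⊔preds=⊥  new=⊥  stable
  step 4. node 3  ⊔preds=⊥  new=5  stable
  step 5. node 4  ⊔preds=⊥  new=⊥  stable
  step 6. node 5  ⊔preds=⊥  new=⊥  stable
  step 7. node 6  ⊔preds=5  new=4  old=⊥  +wl: 0,2
  step 8. node 7  ⊔preds=5  new=4  old=⊥  +wl: 5
  step 9. node 0  ⊔preds=4  new=0  old=⊥  +wl: 1,4
  step 10. node 2  ⊔preds=4  new=5  old=⊥  +wl: 0,7
  step 11. node 5  ⊔preds=4  new=4  old=⊥  +wl: 
  step 12. node 1  ⊔preds=0  new=1  old=⊥  +wl: 5,6
  step 13. node 4  ⊔preds=0  new=2  old=⊥  +wl: 
  step 14. node 0  ⊔preds=⊤  new=⊤  old=0  +wl: 1,4
  step 15. node 7  ⊔preds=5  new=4  stable
  step 16. node 5  ⊔preds=⊤  new=⊤  old=4  +wl: 
  step 17. node 6  ⊔preds=⊤  new=⊤  old=4  +wl: 0,2
  step 18. node 1  ⊔preds=⊤  new=⊤  old=1  +wl: 5,6
  step 19. node 4  ⊔preds=⊤  new=⊤  old=2  +wl: 
  step 20. node 0  ⊔preds=⊤  new=⊤  stable
  step 21. node 2  ⊔preds=⊤  new=⊤  old=5  +wl: 0,7
  step 22. node 5  ⊔preds=⊤  new=⊤  stable
  step 23. node 6  ⊔preds=⊤  new=⊤  stable
  step 24. node 0  ⊔preds=⊤  new=⊤  stable
  step 25. node 7  ⊔preds=⊤  new=⊤  old=4  +wl: 5
  step 26. node 5  ⊔preds=⊤  new=⊤  stable

Least fixpoint reached:
  node 0: ⊤
  node 1: ⊤
  node 2: ⊤
  node 3: 5
  node 4: ⊤
  node 5: ⊤
  node 6: ⊤
  node 7: ⊤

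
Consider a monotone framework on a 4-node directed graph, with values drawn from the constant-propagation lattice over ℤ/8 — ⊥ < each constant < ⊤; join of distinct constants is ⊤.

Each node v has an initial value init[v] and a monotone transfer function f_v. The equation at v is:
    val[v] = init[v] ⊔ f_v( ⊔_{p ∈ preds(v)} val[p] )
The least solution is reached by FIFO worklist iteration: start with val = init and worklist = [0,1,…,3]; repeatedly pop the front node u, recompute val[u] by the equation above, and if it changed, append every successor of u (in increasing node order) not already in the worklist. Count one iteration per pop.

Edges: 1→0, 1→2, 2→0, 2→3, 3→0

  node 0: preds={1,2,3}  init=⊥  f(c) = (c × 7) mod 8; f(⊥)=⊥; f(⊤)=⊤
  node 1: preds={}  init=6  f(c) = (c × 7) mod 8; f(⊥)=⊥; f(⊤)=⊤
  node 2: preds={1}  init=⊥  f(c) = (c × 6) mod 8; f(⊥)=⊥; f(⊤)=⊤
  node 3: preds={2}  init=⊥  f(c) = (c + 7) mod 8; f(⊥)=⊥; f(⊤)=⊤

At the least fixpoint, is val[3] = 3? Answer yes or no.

Trace (5 dequeues):
  [1] u=0 | in 6 | out 2 | prev ⊥ | push {}
  [2] u=1 | in ⊥ | out 6 | ==
  [3] u=2 | in 6 | out 4 | prev ⊥ | push {0}
  [4] u=3 | in 4 | out 3 | prev ⊥ | push {}
  [5] u=0 | in ⊤ | out ⊤ | prev 2 | push {}

Converged values:
  [0] ⊤
  [1] 6
  [2] 4
  [3] 3

yes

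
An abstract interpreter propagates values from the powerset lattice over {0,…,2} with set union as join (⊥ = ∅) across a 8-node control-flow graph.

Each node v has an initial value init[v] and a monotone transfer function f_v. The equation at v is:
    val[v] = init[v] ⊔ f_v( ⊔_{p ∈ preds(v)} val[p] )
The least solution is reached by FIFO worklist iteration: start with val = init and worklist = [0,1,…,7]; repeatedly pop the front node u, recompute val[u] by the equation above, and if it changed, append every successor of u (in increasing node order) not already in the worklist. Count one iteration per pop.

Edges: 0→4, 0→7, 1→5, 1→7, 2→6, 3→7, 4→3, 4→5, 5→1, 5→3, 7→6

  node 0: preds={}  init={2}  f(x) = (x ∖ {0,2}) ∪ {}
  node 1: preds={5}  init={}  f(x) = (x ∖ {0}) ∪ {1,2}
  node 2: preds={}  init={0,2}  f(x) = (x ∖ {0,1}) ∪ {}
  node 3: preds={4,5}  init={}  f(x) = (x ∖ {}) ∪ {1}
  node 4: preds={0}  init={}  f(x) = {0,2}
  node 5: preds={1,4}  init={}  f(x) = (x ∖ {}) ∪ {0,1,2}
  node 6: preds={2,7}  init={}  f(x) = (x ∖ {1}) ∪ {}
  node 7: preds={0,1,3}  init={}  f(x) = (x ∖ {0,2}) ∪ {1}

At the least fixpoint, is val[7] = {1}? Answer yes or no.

yes

Iteration log — 12 steps:
  step 1. node 0  ⊔preds={}  new={2}  stable
  step 2. node 1  ⊔preds={}  new={1,2}  old={}  +wl: 
  step 3. node 2  ⊔preds={}  new={0,2}  stable
  step 4. node 3  ⊔preds={}  new={1}  old={}  +wl: 
  step 5. node 4  ⊔preds={2}  new={0,2}  old={}  +wl: 3
  step 6. node 5  ⊔preds={0,1,2}  new={0,1,2}  old={}  +wl: 1
  step 7. node 6  ⊔preds={0,2}  new={0,2}  old={}  +wl: 
  step 8. node 7  ⊔preds={1,2}  new={1}  old={}  +wl: 6
  step 9. node 3  ⊔preds={0,1,2}  new={0,1,2}  old={1}  +wl: 7
  step 10. node 1  ⊔preds={0,1,2}  new={1,2}  stable
  step 11. node 6  ⊔preds={0,1,2}  new={0,2}  stable
  step 12. node 7  ⊔preds={0,1,2}  new={1}  stable

Least fixpoint reached:
  node 0: {2}
  node 1: {1,2}
  node 2: {0,2}
  node 3: {0,1,2}
  node 4: {0,2}
  node 5: {0,1,2}
  node 6: {0,2}
  node 7: {1}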